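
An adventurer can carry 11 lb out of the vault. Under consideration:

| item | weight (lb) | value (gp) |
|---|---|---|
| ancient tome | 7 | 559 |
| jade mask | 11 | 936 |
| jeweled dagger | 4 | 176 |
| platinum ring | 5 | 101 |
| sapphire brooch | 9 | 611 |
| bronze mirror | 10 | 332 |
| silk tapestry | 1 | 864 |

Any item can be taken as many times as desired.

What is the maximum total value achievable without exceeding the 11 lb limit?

Best packing: 11×silk tapestry — 11 lb, 9504 total.
Every other selection either busts 11 lb or fails to beat 9504.

9504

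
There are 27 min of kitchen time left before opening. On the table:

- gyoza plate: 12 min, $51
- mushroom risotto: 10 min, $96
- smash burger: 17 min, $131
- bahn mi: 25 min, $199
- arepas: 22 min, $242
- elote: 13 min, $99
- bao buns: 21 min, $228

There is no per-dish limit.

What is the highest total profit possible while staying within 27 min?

Arepas uses 22 of the 27 min and totals 242.
Nothing else within 27 min beats 242.

242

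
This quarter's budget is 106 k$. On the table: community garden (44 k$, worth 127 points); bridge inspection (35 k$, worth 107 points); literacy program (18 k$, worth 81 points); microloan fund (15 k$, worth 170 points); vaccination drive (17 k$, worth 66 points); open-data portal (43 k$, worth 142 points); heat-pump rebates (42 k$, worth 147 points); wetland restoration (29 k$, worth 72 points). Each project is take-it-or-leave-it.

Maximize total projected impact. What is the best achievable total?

Density check — microloan fund 11.33, literacy program 4.50, vaccination drive 3.88, heat-pump rebates 3.50 are the best per k$.
Filling by ratio: literacy program + microloan fund + vaccination drive + heat-pump rebates for 464, with 14 k$ left unused.
The 17 k$ tied up in vaccination drive is better spent on wetland restoration — total rises to 470 (104 k$).

470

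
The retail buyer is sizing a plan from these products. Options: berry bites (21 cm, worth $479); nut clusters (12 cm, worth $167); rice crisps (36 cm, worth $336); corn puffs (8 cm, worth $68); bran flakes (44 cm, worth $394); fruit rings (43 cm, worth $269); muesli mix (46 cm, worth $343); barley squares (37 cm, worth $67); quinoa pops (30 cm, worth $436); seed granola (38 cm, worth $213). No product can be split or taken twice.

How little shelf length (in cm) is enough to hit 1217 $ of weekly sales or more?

Need the lightest bundle worth ≥ 1217.
berry bites + rice crisps + quinoa pops reaches 1251 using 87 cm.
Any bundle with less than 87 cm falls short of 1217.

87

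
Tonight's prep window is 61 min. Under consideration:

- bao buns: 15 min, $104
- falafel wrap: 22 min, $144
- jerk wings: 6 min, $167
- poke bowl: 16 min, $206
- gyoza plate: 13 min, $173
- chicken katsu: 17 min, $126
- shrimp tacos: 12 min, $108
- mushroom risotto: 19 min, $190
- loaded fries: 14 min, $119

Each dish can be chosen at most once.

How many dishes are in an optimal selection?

5

Best achievable profit is 773.
One optimal bundle: jerk wings + poke bowl + gyoza plate + shrimp tacos + loaded fries (61 min).
Any selection reaching 773 contains exactly 5 dishes.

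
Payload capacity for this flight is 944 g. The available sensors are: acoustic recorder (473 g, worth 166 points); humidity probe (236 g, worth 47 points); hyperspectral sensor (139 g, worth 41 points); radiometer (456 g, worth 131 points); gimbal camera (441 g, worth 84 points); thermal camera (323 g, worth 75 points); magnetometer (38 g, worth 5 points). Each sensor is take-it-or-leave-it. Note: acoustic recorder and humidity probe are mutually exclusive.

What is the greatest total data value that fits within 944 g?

Ranking by ratio (data value/g): acoustic recorder 0.35, hyperspectral sensor 0.29, radiometer 0.29, thermal camera 0.23.
Taking the top-ratio sensors first gives acoustic recorder + hyperspectral sensor + thermal camera for 282 (935 g).
The 462 g tied up in hyperspectral sensor and thermal camera is better spent on radiometer — total rises to 297 (929 g).

297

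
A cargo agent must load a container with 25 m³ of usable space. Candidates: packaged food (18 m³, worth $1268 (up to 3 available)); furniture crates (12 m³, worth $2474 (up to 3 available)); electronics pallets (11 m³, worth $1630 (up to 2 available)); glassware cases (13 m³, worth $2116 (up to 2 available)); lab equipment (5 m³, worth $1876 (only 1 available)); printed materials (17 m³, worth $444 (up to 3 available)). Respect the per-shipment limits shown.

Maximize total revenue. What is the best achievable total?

By revenue per m³: lab equipment 375.20, furniture crates 206.17, glassware cases 162.77, electronics pallets 148.18 lead.
Greedy by ratio would take furniture crates + lab equipment: 17 m³ used, total 4350.
The 5 m³ tied up in lab equipment is better spent on furniture crates — total rises to 4948 (24 m³).
Every other selection either busts 25 m³ or exceeds an availability limit or fails to beat 4948.

4948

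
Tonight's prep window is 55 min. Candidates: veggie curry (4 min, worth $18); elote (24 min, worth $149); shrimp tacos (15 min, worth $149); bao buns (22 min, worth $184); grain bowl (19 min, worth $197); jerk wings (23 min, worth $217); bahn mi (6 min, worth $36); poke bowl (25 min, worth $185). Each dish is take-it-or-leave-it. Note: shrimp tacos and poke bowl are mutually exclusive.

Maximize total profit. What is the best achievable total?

468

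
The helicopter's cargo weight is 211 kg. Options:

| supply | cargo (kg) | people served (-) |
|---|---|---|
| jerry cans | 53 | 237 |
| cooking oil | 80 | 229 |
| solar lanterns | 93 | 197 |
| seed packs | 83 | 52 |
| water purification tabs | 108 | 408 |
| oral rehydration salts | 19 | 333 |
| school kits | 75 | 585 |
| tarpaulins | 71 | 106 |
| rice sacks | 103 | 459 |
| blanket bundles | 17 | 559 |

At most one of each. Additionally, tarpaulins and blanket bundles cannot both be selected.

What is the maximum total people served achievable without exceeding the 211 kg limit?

Density check — blanket bundles 32.88, oral rehydration salts 17.53, school kits 7.80, jerry cans 4.47 are the best per kg.
The ratio ordering already packs tightly: jerry cans + oral rehydration salts + school kits + blanket bundles, 164 kg, 1714.

1714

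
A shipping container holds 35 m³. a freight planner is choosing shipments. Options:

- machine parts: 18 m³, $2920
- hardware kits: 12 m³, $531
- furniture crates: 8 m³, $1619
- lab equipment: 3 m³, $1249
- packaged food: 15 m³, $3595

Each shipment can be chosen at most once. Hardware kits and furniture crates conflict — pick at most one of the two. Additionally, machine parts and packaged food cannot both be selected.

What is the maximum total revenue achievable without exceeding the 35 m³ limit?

6463

Furniture crates + lab equipment + packaged food uses 26 of the 35 m³ and totals 6463.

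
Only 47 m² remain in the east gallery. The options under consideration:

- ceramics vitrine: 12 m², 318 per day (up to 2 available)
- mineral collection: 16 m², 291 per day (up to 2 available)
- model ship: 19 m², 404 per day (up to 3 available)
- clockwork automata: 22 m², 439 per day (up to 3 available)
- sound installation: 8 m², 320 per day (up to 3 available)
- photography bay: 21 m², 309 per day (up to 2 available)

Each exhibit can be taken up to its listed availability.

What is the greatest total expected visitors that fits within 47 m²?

1399

Greedy by ratio would take ceramics vitrine + 3×sound installation: 36 m² used, total 1278.
Replace ceramics vitrine with clockwork automata: the trade gains 121 net, giving 1399 at 46 m².
No other feasible combination exceeds 1399.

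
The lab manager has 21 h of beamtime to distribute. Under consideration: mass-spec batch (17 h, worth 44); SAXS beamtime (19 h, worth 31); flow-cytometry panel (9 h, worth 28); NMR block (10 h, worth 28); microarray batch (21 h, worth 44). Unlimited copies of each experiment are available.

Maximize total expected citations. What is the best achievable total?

56

Density check — flow-cytometry panel 3.11, NMR block 2.80, mass-spec batch 2.59 are the best per h.
Taking 2×flow-cytometry panel: 18 h used, 56 in expected citations.
Every other selection either busts 21 h or fails to beat 56.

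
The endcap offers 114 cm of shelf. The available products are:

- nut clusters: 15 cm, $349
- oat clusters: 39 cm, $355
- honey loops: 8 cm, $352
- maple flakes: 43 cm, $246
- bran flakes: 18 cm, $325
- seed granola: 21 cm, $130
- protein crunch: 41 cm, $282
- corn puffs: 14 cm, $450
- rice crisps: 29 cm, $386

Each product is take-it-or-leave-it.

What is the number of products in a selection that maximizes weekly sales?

6

Best achievable weekly sales is 1992.
For example nut clusters + honey loops + bran flakes + seed granola + corn puffs + rice crisps achieves it, using 105 cm.
Any selection reaching 1992 contains exactly 6 products.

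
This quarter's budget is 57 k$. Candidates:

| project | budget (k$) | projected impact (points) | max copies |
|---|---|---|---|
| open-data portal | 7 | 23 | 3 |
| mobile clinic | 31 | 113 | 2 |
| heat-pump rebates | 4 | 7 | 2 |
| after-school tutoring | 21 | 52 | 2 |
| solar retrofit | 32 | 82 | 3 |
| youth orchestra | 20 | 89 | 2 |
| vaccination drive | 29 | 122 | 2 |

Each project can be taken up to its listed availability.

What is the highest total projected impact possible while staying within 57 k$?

234

By projected impact per k$: youth orchestra 4.45, vaccination drive 4.21, mobile clinic 3.65 lead.
Taking the top-ratio projects first gives 2×open-data portal + 2×youth orchestra for 224 (54 k$).
Dropping open-data portal and youth orchestra frees 27 k$; slotting in vaccination drive (29 k$) lifts the total to 234 at 56 k$.
No other feasible combination exceeds 234.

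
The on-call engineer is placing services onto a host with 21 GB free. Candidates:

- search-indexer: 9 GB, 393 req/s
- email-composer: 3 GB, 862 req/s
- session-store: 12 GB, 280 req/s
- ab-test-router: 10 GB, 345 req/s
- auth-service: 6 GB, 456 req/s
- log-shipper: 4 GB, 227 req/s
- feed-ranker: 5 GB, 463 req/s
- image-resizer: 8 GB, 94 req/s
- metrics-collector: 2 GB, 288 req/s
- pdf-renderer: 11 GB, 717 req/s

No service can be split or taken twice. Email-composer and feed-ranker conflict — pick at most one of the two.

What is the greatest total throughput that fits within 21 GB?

2094

Density check — email-composer 287.33, metrics-collector 144.00, feed-ranker 92.60, auth-service 76.00 are the best per GB.
Email-composer + log-shipper + metrics-collector + pdf-renderer uses 20 of the 21 GB and totals 2094.
Nothing else feasible within 21 GB beats 2094.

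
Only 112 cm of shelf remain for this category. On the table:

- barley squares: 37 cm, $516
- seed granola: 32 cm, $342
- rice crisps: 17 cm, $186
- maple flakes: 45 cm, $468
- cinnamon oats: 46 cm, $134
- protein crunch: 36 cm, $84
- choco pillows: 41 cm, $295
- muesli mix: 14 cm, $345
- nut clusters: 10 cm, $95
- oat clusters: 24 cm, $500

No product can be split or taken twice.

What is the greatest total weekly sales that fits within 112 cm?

1703

Ranking by ratio (weekly sales/cm): muesli mix 24.64, oat clusters 20.83, barley squares 13.95.
Filling by ratio: barley squares + rice crisps + muesli mix + nut clusters + oat clusters for 1642, with 10 cm left unused.
Replace rice crisps and nut clusters with seed granola: the trade gains 61 net, giving 1703 at 107 cm.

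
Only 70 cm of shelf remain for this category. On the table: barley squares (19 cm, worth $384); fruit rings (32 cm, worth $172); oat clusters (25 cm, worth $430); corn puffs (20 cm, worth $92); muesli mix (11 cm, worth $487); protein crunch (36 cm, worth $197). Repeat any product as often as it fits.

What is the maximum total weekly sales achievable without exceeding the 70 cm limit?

The ratio ordering already packs tightly: 6×muesli mix, 66 cm, 2922.
That's the maximum — no swap from here does better than 2922.

2922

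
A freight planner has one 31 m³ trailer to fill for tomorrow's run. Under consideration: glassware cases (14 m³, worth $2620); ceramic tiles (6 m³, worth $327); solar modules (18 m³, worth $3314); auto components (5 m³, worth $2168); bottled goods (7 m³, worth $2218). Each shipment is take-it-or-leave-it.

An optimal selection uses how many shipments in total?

3

Optimal total is 7700.
For example solar modules + auto components + bottled goods achieves it, using 30 m³.
Every optimal selection uses 3 shipments.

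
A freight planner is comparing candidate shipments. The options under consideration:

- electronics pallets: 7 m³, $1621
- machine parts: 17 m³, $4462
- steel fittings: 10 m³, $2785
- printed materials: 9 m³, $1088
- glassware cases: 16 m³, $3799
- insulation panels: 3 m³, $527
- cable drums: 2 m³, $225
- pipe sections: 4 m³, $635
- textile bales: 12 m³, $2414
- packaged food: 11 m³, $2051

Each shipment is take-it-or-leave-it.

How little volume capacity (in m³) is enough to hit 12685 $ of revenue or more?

52

Look for the lowest-volume combination reaching 12685.
Taking electronics pallets + machine parts + steel fittings + glassware cases + cable drums gives 12892 (≥ 12685) for 52 m³.
Below 52 m³ the best achievable stays under 12685.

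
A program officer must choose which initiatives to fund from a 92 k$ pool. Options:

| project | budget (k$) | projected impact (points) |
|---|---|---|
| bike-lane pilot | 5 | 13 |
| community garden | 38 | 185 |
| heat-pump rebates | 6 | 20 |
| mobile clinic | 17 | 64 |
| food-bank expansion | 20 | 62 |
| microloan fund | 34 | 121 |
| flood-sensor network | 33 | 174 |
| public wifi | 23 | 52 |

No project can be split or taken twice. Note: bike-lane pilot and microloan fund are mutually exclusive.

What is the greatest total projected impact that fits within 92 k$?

Taking community garden + mobile clinic + flood-sensor network: 88 k$ used, 423 in projected impact.

423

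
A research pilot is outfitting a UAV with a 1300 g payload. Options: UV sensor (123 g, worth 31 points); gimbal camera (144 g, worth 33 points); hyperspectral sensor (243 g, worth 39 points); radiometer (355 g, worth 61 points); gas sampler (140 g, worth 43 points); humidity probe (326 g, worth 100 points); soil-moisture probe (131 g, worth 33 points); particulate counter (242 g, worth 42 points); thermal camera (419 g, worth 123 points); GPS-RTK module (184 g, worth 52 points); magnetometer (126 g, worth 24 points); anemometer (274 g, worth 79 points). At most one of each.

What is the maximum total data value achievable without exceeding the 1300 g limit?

Taking the top-ratio sensors first gives UV sensor + gas sampler + humidity probe + thermal camera + anemometer for 376 (1282 g).
Dropping UV sensor frees 123 g; slotting in soil-moisture probe (131 g) lifts the total to 378 at 1290 g.
The closest alternative, UV sensor + gas sampler + humidity probe + thermal camera + anemometer, reaches only 376.

378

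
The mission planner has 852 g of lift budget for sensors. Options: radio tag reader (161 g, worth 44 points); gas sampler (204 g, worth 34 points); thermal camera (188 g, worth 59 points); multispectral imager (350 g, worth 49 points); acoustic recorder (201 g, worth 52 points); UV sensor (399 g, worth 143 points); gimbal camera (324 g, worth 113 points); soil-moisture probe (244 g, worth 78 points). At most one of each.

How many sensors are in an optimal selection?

The maximum data value within 852 g is 280.
For example thermal camera + UV sensor + soil-moisture probe achieves it, using 831 g.
All optima have 3 sensors.

3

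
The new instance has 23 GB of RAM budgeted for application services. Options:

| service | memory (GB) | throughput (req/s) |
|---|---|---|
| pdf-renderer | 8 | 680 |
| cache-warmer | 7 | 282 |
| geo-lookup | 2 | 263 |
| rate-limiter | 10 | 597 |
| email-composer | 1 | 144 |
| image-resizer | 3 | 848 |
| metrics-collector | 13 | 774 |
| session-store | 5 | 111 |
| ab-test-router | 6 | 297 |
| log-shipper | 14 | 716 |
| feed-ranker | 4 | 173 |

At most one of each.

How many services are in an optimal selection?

4

Best achievable throughput is 2388.
For example pdf-renderer + geo-lookup + rate-limiter + image-resizer achieves it, using 23 GB.
All optima have 4 services.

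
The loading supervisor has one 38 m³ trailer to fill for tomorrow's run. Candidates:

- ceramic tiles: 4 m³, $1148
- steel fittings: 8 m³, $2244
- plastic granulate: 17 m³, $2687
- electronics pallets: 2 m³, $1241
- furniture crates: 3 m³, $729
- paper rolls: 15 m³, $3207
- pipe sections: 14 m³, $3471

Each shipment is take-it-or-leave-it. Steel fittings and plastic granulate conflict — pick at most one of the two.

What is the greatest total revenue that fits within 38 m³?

9796

The ratio heuristic lands on ceramic tiles + steel fittings + electronics pallets + furniture crates + pipe sections (8833) but leaves 7 m³ idle.
The 8 m³ tied up in steel fittings is better spent on paper rolls — total rises to 9796 (38 m³).
That's the maximum — no feasible swap from here does better than 9796.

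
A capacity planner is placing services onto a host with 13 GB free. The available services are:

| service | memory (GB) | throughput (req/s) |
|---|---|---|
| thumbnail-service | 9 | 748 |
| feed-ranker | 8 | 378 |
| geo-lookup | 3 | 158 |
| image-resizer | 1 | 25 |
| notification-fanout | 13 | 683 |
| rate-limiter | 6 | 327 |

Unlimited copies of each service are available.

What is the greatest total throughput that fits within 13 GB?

By throughput per GB: thumbnail-service 83.11, rate-limiter 54.50, geo-lookup 52.67, notification-fanout 52.54 lead.
Thumbnail-service + geo-lookup + image-resizer uses 13 of the 13 GB and totals 931.
No other feasible combination exceeds 931.

931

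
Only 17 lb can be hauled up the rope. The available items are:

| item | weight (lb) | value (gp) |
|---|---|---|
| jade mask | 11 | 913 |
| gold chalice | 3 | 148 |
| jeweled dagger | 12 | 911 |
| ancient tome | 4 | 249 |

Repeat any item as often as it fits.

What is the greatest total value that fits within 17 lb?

1209

The ratio heuristic lands on jade mask + ancient tome (1162) but leaves 2 lb idle.
Dropping ancient tome frees 4 lb; slotting in 2×gold chalice (6 lb) lifts the total to 1209 at 17 lb.
Nothing else within 17 lb beats 1209.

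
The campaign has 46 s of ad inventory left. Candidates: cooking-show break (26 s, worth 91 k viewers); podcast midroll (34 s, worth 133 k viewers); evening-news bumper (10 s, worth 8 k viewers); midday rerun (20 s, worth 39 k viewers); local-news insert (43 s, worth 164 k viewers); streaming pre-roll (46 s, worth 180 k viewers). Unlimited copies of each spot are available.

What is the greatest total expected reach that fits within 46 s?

180

Taking streaming pre-roll: 46 s used, 180 in expected reach.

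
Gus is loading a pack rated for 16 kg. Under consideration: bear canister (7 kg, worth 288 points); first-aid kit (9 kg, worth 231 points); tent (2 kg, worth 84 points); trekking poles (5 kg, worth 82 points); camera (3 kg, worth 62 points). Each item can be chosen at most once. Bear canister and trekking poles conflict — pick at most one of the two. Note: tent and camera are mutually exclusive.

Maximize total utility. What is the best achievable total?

519

Best packing: bear canister + first-aid kit — 16 kg, 519 total.
No other feasible combination exceeds 519.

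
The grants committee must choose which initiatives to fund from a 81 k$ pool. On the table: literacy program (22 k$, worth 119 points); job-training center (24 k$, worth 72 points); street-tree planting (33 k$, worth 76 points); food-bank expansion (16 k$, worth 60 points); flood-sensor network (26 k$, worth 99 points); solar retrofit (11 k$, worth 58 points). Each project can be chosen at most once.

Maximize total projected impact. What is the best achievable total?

By projected impact per k$: literacy program 5.41, solar retrofit 5.27, flood-sensor network 3.81 lead.
The ratio ordering already packs tightly: literacy program + food-bank expansion + flood-sensor network + solar retrofit, 75 k$, 336.
Every other selection either busts 81 k$ or fails to beat 336.

336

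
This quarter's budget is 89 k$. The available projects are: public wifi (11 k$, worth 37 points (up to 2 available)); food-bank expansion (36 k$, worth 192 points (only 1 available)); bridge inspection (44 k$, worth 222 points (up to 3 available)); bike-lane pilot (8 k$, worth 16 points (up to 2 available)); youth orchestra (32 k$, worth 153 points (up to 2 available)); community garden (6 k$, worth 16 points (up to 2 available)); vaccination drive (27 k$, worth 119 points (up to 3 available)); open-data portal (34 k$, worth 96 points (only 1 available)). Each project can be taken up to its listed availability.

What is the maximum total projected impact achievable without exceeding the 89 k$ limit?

By projected impact per k$: food-bank expansion 5.33, bridge inspection 5.05, youth orchestra 4.78, vaccination drive 4.41 lead.
Greedy by ratio would take food-bank expansion + bridge inspection + community garden: 86 k$ used, total 430.
Dropping food-bank expansion and community garden frees 42 k$; slotting in bridge inspection (44 k$) lifts the total to 444 at 88 k$.

444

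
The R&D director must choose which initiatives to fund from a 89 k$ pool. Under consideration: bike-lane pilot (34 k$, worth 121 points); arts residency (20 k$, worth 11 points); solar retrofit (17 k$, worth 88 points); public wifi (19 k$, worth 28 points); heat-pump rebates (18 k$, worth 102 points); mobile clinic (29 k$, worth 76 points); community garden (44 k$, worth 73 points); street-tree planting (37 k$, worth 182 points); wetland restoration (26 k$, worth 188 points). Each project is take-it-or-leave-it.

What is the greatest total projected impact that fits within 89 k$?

Ranking by ratio (projected impact/k$): wetland restoration 7.23, heat-pump rebates 5.67, solar retrofit 5.18.
Greedy by ratio would take solar retrofit + public wifi + heat-pump rebates + wetland restoration: 80 k$ used, total 406.
Replace solar retrofit and public wifi with street-tree planting: the trade gains 66 net, giving 472 at 81 k$.
The spare 8 k$ is too small for any remaining project, and no exchange beats 472.

472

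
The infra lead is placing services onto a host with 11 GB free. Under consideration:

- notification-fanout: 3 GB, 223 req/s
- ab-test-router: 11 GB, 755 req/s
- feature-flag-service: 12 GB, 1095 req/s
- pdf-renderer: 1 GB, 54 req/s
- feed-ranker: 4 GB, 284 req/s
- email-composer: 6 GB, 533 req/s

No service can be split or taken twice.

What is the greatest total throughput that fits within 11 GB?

Taking the top-ratio services first gives notification-fanout + pdf-renderer + email-composer for 810 (10 GB).
The 3 GB tied up in notification-fanout is better spent on feed-ranker — total rises to 871 (11 GB).
The closest alternative, feed-ranker + email-composer, reaches only 817.

871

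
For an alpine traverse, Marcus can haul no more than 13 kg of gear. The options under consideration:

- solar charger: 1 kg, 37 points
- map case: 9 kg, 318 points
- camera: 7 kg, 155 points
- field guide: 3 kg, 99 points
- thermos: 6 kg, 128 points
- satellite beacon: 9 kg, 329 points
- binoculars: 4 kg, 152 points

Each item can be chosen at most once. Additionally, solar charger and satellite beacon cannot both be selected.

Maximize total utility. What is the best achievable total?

Filling by ratio: solar charger + field guide + binoculars for 288, with 5 kg left unused.
Dropping solar charger and field guide frees 4 kg; slotting in satellite beacon (9 kg) lifts the total to 481 at 13 kg.
The closest alternative, map case + binoculars, reaches only 470.

481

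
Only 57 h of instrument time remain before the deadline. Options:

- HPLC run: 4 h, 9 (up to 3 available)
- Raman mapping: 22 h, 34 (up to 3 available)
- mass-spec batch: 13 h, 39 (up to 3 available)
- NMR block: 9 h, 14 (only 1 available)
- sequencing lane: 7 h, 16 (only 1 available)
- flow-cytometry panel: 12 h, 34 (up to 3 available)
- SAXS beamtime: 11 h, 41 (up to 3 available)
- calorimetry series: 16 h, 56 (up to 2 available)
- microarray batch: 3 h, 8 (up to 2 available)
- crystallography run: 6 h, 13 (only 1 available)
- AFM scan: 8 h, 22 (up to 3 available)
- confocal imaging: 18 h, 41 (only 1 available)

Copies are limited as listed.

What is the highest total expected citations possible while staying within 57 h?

202

A density-first pass picks 3×SAXS beamtime + calorimetry series + AFM scan — 201 at 57 h.
Replace SAXS beamtime and AFM scan with calorimetry series + microarray batch: the trade gains 1 net, giving 202 at 57 h.
No other feasible combination exceeds 202.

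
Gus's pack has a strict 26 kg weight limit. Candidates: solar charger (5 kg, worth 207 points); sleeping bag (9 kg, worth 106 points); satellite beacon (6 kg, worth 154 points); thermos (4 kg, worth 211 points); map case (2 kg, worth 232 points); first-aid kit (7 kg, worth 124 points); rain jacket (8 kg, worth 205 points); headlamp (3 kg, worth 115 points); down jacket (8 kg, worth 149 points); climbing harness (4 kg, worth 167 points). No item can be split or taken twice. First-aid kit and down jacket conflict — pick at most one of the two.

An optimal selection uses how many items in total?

The maximum utility within 26 kg is 1137.
One optimal bundle: solar charger + thermos + map case + rain jacket + headlamp + climbing harness (26 kg).
All optima have 6 items.

6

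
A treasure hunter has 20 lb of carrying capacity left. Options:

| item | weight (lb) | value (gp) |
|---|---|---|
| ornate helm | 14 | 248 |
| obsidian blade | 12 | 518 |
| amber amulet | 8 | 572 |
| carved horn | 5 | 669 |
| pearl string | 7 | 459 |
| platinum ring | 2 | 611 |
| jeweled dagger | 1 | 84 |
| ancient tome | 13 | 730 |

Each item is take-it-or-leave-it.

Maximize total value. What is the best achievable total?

A density-first pass picks amber amulet + carved horn + platinum ring + jeweled dagger — 1936 at 16 lb.
Dropping amber amulet and jeweled dagger frees 9 lb; slotting in ancient tome (13 lb) lifts the total to 2010 at 20 lb.

2010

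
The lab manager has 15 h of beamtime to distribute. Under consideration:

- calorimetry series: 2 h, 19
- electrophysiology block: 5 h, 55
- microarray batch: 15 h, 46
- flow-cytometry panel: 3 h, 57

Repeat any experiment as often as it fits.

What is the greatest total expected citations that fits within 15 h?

285

The ratio ordering already packs tightly: 5×flow-cytometry panel, 15 h, 285.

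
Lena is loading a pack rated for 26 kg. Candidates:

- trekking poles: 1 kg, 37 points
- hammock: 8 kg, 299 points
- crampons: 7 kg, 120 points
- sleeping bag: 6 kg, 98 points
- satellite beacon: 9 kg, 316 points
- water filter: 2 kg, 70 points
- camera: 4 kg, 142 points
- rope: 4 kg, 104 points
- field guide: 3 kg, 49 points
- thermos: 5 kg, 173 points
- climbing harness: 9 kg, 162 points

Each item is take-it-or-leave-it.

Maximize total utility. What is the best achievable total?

A density-first pass picks trekking poles + hammock + satellite beacon + water filter + camera — 864 at 24 kg.
Dropping trekking poles and water filter frees 3 kg; slotting in thermos (5 kg) lifts the total to 930 at 26 kg.

930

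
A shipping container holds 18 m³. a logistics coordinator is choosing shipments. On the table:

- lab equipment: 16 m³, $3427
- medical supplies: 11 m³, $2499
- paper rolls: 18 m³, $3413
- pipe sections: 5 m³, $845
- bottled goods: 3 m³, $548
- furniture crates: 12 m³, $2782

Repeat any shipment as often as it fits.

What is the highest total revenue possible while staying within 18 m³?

Taking 2×bottled goods + furniture crates: 18 m³ used, 3878 in revenue.

3878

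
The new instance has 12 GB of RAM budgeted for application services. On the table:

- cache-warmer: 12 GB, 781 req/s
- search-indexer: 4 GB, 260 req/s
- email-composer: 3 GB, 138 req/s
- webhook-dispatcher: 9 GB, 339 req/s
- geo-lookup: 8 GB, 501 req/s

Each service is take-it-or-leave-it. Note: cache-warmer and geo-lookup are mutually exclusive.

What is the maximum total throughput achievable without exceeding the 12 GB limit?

781

Density check — cache-warmer 65.08, search-indexer 65.00, geo-lookup 62.62 are the best per GB.
Cache-warmer uses 12 of the 12 GB and totals 781.
Nothing else feasible within 12 GB beats 781.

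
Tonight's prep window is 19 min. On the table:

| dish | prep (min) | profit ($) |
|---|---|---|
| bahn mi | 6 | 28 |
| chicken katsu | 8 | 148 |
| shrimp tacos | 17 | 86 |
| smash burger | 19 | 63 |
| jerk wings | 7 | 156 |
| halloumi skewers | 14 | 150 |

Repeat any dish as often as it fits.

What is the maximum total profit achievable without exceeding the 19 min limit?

312

2×jerk wings uses 14 of the 19 min and totals 312.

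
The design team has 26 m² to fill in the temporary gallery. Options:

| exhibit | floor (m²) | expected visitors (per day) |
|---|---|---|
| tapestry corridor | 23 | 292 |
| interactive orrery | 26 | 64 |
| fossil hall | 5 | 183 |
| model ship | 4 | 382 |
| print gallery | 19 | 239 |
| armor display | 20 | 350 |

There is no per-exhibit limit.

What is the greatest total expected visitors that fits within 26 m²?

Taking 6×model ship: 24 m² used, 2292 in expected visitors.
No other feasible combination exceeds 2292.

2292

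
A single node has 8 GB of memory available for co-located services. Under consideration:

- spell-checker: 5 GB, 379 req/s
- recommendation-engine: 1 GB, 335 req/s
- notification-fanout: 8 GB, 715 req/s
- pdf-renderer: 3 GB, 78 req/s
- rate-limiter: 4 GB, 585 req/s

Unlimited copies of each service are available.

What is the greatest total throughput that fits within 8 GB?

Best packing: 8×recommendation-engine — 8 GB, 2680 total.
Nothing else within 8 GB beats 2680.

2680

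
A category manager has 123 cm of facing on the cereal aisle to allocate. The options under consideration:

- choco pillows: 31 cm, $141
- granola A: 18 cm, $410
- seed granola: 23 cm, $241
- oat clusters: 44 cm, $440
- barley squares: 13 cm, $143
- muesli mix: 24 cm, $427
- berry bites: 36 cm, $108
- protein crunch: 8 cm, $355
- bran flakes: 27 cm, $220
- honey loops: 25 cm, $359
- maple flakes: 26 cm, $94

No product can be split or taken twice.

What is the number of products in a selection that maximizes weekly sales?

5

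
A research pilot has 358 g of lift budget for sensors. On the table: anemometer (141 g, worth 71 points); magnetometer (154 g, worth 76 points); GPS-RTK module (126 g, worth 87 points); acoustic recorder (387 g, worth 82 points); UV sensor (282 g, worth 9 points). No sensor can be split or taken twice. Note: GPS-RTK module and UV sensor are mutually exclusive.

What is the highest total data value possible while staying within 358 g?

163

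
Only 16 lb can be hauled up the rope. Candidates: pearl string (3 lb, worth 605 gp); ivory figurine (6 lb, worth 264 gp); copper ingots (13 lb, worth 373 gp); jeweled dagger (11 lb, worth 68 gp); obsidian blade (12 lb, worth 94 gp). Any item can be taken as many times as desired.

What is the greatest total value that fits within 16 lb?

3025

Best packing: 5×pearl string — 15 lb, 3025 total.
The spare 1 lb is too small for any remaining item, and no exchange beats 3025.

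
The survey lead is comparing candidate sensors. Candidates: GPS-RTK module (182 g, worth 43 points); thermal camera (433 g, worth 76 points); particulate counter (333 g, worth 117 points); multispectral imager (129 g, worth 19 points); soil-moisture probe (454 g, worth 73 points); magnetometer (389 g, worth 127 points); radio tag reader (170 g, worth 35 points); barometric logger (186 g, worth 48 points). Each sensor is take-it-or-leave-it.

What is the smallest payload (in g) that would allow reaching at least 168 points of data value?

571

Need the lightest bundle worth ≥ 168.
GPS-RTK module + magnetometer: 170 data value at 571 g.
Any bundle with less than 571 g falls short of 168.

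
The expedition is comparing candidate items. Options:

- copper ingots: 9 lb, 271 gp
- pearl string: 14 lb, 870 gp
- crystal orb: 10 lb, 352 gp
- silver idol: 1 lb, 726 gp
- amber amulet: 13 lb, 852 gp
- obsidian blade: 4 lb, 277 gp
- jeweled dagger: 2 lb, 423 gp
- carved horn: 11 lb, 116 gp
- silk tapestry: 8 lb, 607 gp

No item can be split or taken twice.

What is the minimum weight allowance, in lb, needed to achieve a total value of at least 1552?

Look for the lowest-weight combination reaching 1552.
Taking silver idol + jeweled dagger + silk tapestry gives 1756 (≥ 1552) for 11 lb.
Below 11 lb the best achievable stays under 1552.

11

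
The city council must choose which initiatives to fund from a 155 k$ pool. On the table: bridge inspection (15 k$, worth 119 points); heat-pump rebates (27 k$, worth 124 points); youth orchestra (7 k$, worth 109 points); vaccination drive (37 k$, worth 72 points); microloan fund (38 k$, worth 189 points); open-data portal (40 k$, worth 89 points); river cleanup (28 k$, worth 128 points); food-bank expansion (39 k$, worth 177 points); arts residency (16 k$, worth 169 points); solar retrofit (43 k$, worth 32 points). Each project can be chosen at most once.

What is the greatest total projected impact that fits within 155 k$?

896

Greedy by ratio would take bridge inspection + heat-pump rebates + youth orchestra + microloan fund + river cleanup + arts residency: 131 k$ used, total 838.
Replace bridge inspection with food-bank expansion: the trade gains 58 net, giving 896 at 155 k$.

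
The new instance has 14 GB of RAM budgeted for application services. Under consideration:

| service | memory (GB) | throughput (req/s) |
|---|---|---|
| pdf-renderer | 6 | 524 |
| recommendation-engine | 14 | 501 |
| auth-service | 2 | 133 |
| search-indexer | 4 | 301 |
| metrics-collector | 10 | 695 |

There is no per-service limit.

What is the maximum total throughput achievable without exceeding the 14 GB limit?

1181

By throughput per GB: pdf-renderer 87.33, search-indexer 75.25, metrics-collector 69.50, auth-service 66.50 lead.
The ratio ordering already packs tightly: 2×pdf-renderer + auth-service, 14 GB, 1181.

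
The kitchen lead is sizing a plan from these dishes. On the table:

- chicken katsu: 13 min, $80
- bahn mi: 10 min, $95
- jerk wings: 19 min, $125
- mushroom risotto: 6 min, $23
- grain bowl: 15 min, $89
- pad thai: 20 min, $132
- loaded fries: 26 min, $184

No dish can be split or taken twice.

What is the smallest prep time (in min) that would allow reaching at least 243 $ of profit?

Look for the lowest-prep combination reaching 243.
bahn mi + jerk wings + mushroom risotto: 243 profit at 35 min.
No combination under 35 min hits 243.

35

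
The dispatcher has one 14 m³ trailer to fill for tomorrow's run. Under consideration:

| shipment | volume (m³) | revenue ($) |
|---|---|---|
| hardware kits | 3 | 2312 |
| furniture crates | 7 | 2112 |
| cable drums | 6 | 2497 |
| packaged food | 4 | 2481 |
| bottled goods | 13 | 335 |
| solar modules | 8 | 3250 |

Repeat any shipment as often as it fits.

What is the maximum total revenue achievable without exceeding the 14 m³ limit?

9586

Filling by ratio: 4×hardware kits for 9248, with 2 m³ left unused.
Replace 2×hardware kits with 2×packaged food: the trade gains 338 net, giving 9586 at 14 m³.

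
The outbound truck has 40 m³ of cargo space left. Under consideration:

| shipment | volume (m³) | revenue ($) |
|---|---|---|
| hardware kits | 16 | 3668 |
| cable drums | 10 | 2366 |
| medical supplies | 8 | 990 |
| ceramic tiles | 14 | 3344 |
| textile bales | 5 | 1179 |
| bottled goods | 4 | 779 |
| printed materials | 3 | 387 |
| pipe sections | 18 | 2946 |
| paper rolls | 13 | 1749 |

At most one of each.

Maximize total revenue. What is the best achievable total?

Greedy by ratio would take cable drums + ceramic tiles + textile bales + bottled goods + printed materials: 36 m³ used, total 8055.
Replace textile bales and bottled goods and printed materials with hardware kits: the trade gains 1323 net, giving 9378 at 40 m³.
Runner-up hardware kits + ceramic tiles + textile bales + bottled goods tops out at 8970.

9378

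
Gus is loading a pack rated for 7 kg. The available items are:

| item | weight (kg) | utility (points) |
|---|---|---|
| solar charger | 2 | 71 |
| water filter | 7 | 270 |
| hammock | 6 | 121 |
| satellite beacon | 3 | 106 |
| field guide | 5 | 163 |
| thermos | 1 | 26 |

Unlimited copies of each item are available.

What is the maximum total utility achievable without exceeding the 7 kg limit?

Water filter uses 7 of the 7 kg and totals 270.

270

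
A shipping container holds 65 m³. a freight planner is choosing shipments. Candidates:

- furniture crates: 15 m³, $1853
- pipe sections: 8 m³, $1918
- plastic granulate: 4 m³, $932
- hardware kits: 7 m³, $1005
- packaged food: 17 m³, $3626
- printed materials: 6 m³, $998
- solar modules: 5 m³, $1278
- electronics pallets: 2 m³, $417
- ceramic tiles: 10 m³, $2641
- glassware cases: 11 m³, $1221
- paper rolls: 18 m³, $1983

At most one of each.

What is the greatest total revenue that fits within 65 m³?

Ranking by ratio (revenue/m³): ceramic tiles 264.10, solar modules 255.60, pipe sections 239.75, plastic granulate 233.00.
Taking the top-ratio shipments first gives pipe sections + plastic granulate + hardware kits + packaged food + printed materials + solar modules + electronics pallets + ceramic tiles for 12815 (59 m³).
Dropping hardware kits and electronics pallets frees 9 m³; slotting in furniture crates (15 m³) lifts the total to 13246 at 65 m³.
Every other selection either busts 65 m³ or fails to beat 13246.

13246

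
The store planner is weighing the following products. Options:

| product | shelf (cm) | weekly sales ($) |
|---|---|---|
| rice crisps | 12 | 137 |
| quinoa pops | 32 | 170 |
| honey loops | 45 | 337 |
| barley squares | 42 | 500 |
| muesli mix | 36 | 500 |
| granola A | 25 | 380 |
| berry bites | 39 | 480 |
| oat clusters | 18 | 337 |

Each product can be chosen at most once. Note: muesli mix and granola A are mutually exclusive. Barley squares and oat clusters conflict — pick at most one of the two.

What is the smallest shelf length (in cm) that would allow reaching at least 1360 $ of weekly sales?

Look for the lowest-shelf combination reaching 1360.
rice crisps + muesli mix + berry bites + oat clusters reaches 1454 using 105 cm.
Below 105 cm the best achievable stays under 1360.

105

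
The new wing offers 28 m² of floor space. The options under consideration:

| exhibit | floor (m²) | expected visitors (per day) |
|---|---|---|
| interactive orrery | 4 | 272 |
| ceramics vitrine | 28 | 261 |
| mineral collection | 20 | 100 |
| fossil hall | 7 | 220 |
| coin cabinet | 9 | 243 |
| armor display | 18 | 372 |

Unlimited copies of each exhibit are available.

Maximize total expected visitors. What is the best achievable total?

1904

7×interactive orrery uses 28 of the 28 m² and totals 1904.
Every other selection either busts 28 m² or fails to beat 1904.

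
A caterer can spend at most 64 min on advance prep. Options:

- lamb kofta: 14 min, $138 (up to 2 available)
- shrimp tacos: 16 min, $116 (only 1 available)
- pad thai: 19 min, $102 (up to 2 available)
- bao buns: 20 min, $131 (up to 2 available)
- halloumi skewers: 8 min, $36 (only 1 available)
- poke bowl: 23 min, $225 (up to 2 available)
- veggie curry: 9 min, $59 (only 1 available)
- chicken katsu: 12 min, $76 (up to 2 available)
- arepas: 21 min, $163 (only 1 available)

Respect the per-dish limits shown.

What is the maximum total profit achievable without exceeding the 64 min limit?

Filling by ratio: 2×lamb kofta + poke bowl + veggie curry for 560, with 4 min left unused.
Dropping lamb kofta and veggie curry frees 23 min; slotting in poke bowl (23 min) lifts the total to 588 at 60 min.

588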